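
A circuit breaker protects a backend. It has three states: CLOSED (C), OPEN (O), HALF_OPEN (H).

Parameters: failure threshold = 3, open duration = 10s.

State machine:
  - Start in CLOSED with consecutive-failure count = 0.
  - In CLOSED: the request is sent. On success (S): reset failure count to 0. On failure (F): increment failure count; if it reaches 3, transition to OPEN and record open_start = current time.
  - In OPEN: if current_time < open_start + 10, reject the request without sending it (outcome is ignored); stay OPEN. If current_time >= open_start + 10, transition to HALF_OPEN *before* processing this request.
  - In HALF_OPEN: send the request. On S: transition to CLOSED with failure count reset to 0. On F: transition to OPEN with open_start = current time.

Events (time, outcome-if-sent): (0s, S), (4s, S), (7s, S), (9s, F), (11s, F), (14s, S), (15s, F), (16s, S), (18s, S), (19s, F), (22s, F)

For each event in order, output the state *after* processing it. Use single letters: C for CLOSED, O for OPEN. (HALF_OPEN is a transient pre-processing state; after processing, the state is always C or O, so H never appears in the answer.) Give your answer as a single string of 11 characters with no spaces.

State after each event:
  event#1 t=0s outcome=S: state=CLOSED
  event#2 t=4s outcome=S: state=CLOSED
  event#3 t=7s outcome=S: state=CLOSED
  event#4 t=9s outcome=F: state=CLOSED
  event#5 t=11s outcome=F: state=CLOSED
  event#6 t=14s outcome=S: state=CLOSED
  event#7 t=15s outcome=F: state=CLOSED
  event#8 t=16s outcome=S: state=CLOSED
  event#9 t=18s outcome=S: state=CLOSED
  event#10 t=19s outcome=F: state=CLOSED
  event#11 t=22s outcome=F: state=CLOSED

Answer: CCCCCCCCCCC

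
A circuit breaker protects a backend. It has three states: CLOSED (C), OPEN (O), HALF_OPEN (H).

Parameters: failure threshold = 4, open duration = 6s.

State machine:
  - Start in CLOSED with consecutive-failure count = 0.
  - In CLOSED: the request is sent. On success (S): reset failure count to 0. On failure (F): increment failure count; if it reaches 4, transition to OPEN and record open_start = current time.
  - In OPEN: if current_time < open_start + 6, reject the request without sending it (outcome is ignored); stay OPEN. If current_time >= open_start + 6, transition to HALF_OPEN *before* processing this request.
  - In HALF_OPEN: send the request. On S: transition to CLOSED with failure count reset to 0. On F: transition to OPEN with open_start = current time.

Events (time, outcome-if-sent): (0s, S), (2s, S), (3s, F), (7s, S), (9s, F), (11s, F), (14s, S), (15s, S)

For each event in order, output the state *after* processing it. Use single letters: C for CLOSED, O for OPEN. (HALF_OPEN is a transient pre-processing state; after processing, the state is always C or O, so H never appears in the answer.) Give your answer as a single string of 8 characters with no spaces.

State after each event:
  event#1 t=0s outcome=S: state=CLOSED
  event#2 t=2s outcome=S: state=CLOSED
  event#3 t=3s outcome=F: state=CLOSED
  event#4 t=7s outcome=S: state=CLOSED
  event#5 t=9s outcome=F: state=CLOSED
  event#6 t=11s outcome=F: state=CLOSED
  event#7 t=14s outcome=S: state=CLOSED
  event#8 t=15s outcome=S: state=CLOSED

Answer: CCCCCCCC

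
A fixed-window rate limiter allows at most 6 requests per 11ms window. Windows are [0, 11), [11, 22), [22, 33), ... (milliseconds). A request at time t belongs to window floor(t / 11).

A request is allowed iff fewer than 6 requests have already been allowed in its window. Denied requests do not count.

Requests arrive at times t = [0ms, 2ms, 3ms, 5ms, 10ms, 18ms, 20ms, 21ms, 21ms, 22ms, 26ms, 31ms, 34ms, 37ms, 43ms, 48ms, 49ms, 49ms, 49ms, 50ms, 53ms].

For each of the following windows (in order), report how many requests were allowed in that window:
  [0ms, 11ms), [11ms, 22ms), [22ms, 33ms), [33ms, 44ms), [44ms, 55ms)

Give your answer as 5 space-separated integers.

Processing requests:
  req#1 t=0ms (window 0): ALLOW
  req#2 t=2ms (window 0): ALLOW
  req#3 t=3ms (window 0): ALLOW
  req#4 t=5ms (window 0): ALLOW
  req#5 t=10ms (window 0): ALLOW
  req#6 t=18ms (window 1): ALLOW
  req#7 t=20ms (window 1): ALLOW
  req#8 t=21ms (window 1): ALLOW
  req#9 t=21ms (window 1): ALLOW
  req#10 t=22ms (window 2): ALLOW
  req#11 t=26ms (window 2): ALLOW
  req#12 t=31ms (window 2): ALLOW
  req#13 t=34ms (window 3): ALLOW
  req#14 t=37ms (window 3): ALLOW
  req#15 t=43ms (window 3): ALLOW
  req#16 t=48ms (window 4): ALLOW
  req#17 t=49ms (window 4): ALLOW
  req#18 t=49ms (window 4): ALLOW
  req#19 t=49ms (window 4): ALLOW
  req#20 t=50ms (window 4): ALLOW
  req#21 t=53ms (window 4): ALLOW

Allowed counts by window: 5 4 3 3 6

Answer: 5 4 3 3 6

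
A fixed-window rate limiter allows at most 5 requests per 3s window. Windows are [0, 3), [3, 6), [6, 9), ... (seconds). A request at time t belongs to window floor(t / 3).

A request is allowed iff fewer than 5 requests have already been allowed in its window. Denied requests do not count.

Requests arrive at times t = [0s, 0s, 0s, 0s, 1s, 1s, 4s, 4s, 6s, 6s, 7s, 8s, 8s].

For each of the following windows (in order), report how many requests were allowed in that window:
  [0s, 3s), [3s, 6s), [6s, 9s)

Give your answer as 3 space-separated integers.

Answer: 5 2 5

Derivation:
Processing requests:
  req#1 t=0s (window 0): ALLOW
  req#2 t=0s (window 0): ALLOW
  req#3 t=0s (window 0): ALLOW
  req#4 t=0s (window 0): ALLOW
  req#5 t=1s (window 0): ALLOW
  req#6 t=1s (window 0): DENY
  req#7 t=4s (window 1): ALLOW
  req#8 t=4s (window 1): ALLOW
  req#9 t=6s (window 2): ALLOW
  req#10 t=6s (window 2): ALLOW
  req#11 t=7s (window 2): ALLOW
  req#12 t=8s (window 2): ALLOW
  req#13 t=8s (window 2): ALLOW

Allowed counts by window: 5 2 5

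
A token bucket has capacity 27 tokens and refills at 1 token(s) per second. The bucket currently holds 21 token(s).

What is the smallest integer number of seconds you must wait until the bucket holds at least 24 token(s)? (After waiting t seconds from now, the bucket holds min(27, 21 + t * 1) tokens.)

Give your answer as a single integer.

Need 21 + t * 1 >= 24, so t >= 3/1.
Smallest integer t = ceil(3/1) = 3.

Answer: 3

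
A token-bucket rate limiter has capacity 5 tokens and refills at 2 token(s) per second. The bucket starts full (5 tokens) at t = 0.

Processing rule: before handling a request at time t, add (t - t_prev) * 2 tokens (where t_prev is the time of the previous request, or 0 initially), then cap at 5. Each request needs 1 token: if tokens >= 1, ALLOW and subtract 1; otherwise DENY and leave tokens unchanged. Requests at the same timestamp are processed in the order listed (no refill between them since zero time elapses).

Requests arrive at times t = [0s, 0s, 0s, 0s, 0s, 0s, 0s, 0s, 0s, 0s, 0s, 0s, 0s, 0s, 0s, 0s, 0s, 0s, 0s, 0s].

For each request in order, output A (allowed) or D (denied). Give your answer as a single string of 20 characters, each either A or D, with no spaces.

Simulating step by step:
  req#1 t=0s: ALLOW
  req#2 t=0s: ALLOW
  req#3 t=0s: ALLOW
  req#4 t=0s: ALLOW
  req#5 t=0s: ALLOW
  req#6 t=0s: DENY
  req#7 t=0s: DENY
  req#8 t=0s: DENY
  req#9 t=0s: DENY
  req#10 t=0s: DENY
  req#11 t=0s: DENY
  req#12 t=0s: DENY
  req#13 t=0s: DENY
  req#14 t=0s: DENY
  req#15 t=0s: DENY
  req#16 t=0s: DENY
  req#17 t=0s: DENY
  req#18 t=0s: DENY
  req#19 t=0s: DENY
  req#20 t=0s: DENY

Answer: AAAAADDDDDDDDDDDDDDD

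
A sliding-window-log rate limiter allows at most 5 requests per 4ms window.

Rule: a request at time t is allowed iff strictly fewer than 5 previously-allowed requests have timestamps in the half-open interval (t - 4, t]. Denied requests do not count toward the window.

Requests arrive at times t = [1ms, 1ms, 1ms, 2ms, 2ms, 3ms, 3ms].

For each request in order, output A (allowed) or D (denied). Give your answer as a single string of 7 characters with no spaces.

Tracking allowed requests in the window:
  req#1 t=1ms: ALLOW
  req#2 t=1ms: ALLOW
  req#3 t=1ms: ALLOW
  req#4 t=2ms: ALLOW
  req#5 t=2ms: ALLOW
  req#6 t=3ms: DENY
  req#7 t=3ms: DENY

Answer: AAAAADD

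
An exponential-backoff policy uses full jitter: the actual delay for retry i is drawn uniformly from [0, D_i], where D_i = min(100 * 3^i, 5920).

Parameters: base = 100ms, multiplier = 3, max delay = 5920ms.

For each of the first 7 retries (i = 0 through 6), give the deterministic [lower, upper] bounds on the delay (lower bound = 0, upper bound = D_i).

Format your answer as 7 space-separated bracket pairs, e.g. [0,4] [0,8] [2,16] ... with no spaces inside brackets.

Answer: [0,100] [0,300] [0,900] [0,2700] [0,5920] [0,5920] [0,5920]

Derivation:
Computing bounds per retry:
  i=0: D_i=min(100*3^0,5920)=100, bounds=[0,100]
  i=1: D_i=min(100*3^1,5920)=300, bounds=[0,300]
  i=2: D_i=min(100*3^2,5920)=900, bounds=[0,900]
  i=3: D_i=min(100*3^3,5920)=2700, bounds=[0,2700]
  i=4: D_i=min(100*3^4,5920)=5920, bounds=[0,5920]
  i=5: D_i=min(100*3^5,5920)=5920, bounds=[0,5920]
  i=6: D_i=min(100*3^6,5920)=5920, bounds=[0,5920]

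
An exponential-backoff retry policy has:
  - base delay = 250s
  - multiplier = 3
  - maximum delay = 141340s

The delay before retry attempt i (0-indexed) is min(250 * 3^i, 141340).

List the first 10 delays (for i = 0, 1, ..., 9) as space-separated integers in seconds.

Computing each delay:
  i=0: min(250*3^0, 141340) = 250
  i=1: min(250*3^1, 141340) = 750
  i=2: min(250*3^2, 141340) = 2250
  i=3: min(250*3^3, 141340) = 6750
  i=4: min(250*3^4, 141340) = 20250
  i=5: min(250*3^5, 141340) = 60750
  i=6: min(250*3^6, 141340) = 141340
  i=7: min(250*3^7, 141340) = 141340
  i=8: min(250*3^8, 141340) = 141340
  i=9: min(250*3^9, 141340) = 141340

Answer: 250 750 2250 6750 20250 60750 141340 141340 141340 141340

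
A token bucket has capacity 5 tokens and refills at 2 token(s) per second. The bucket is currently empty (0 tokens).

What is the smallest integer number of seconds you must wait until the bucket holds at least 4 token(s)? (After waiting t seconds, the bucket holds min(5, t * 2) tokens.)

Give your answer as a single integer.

Answer: 2

Derivation:
Need t * 2 >= 4, so t >= 4/2.
Smallest integer t = ceil(4/2) = 2.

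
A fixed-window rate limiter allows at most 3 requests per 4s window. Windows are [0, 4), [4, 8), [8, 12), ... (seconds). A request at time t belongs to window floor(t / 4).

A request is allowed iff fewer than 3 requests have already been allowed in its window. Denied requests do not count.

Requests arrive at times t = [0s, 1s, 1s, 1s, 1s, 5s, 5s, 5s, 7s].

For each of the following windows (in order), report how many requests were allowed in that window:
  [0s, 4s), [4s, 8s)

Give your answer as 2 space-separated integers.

Processing requests:
  req#1 t=0s (window 0): ALLOW
  req#2 t=1s (window 0): ALLOW
  req#3 t=1s (window 0): ALLOW
  req#4 t=1s (window 0): DENY
  req#5 t=1s (window 0): DENY
  req#6 t=5s (window 1): ALLOW
  req#7 t=5s (window 1): ALLOW
  req#8 t=5s (window 1): ALLOW
  req#9 t=7s (window 1): DENY

Allowed counts by window: 3 3

Answer: 3 3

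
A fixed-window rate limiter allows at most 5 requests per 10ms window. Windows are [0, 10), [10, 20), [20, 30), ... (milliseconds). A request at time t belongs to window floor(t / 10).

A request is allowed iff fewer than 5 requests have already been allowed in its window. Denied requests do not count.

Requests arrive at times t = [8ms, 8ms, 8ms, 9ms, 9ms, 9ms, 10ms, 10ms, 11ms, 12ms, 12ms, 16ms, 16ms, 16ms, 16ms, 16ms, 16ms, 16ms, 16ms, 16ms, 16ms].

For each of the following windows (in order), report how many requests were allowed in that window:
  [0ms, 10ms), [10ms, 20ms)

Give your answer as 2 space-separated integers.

Answer: 5 5

Derivation:
Processing requests:
  req#1 t=8ms (window 0): ALLOW
  req#2 t=8ms (window 0): ALLOW
  req#3 t=8ms (window 0): ALLOW
  req#4 t=9ms (window 0): ALLOW
  req#5 t=9ms (window 0): ALLOW
  req#6 t=9ms (window 0): DENY
  req#7 t=10ms (window 1): ALLOW
  req#8 t=10ms (window 1): ALLOW
  req#9 t=11ms (window 1): ALLOW
  req#10 t=12ms (window 1): ALLOW
  req#11 t=12ms (window 1): ALLOW
  req#12 t=16ms (window 1): DENY
  req#13 t=16ms (window 1): DENY
  req#14 t=16ms (window 1): DENY
  req#15 t=16ms (window 1): DENY
  req#16 t=16ms (window 1): DENY
  req#17 t=16ms (window 1): DENY
  req#18 t=16ms (window 1): DENY
  req#19 t=16ms (window 1): DENY
  req#20 t=16ms (window 1): DENY
  req#21 t=16ms (window 1): DENY

Allowed counts by window: 5 5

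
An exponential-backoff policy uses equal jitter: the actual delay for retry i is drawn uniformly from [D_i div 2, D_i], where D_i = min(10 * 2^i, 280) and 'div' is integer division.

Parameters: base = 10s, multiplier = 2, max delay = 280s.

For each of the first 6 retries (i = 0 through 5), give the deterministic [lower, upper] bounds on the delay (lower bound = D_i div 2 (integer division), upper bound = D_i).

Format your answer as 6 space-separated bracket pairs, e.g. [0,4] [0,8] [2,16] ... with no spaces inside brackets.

Computing bounds per retry:
  i=0: D_i=min(10*2^0,280)=10, bounds=[5,10]
  i=1: D_i=min(10*2^1,280)=20, bounds=[10,20]
  i=2: D_i=min(10*2^2,280)=40, bounds=[20,40]
  i=3: D_i=min(10*2^3,280)=80, bounds=[40,80]
  i=4: D_i=min(10*2^4,280)=160, bounds=[80,160]
  i=5: D_i=min(10*2^5,280)=280, bounds=[140,280]

Answer: [5,10] [10,20] [20,40] [40,80] [80,160] [140,280]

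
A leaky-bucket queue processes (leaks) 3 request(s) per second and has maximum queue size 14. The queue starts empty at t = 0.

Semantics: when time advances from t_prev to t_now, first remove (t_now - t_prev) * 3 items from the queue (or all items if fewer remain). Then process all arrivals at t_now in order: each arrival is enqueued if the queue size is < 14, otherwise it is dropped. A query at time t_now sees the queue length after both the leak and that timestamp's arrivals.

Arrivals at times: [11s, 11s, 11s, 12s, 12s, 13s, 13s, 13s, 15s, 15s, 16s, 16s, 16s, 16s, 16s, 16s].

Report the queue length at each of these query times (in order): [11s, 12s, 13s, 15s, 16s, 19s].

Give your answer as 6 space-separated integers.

Answer: 3 2 3 2 6 0

Derivation:
Queue lengths at query times:
  query t=11s: backlog = 3
  query t=12s: backlog = 2
  query t=13s: backlog = 3
  query t=15s: backlog = 2
  query t=16s: backlog = 6
  query t=19s: backlog = 0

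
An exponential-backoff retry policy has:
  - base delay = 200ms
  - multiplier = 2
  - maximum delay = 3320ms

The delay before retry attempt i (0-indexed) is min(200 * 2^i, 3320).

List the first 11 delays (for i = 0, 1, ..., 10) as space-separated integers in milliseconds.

Answer: 200 400 800 1600 3200 3320 3320 3320 3320 3320 3320

Derivation:
Computing each delay:
  i=0: min(200*2^0, 3320) = 200
  i=1: min(200*2^1, 3320) = 400
  i=2: min(200*2^2, 3320) = 800
  i=3: min(200*2^3, 3320) = 1600
  i=4: min(200*2^4, 3320) = 3200
  i=5: min(200*2^5, 3320) = 3320
  i=6: min(200*2^6, 3320) = 3320
  i=7: min(200*2^7, 3320) = 3320
  i=8: min(200*2^8, 3320) = 3320
  i=9: min(200*2^9, 3320) = 3320
  i=10: min(200*2^10, 3320) = 3320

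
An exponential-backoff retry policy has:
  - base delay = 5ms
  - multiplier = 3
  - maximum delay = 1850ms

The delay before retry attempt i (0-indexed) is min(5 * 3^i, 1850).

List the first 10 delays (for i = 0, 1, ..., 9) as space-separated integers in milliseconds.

Answer: 5 15 45 135 405 1215 1850 1850 1850 1850

Derivation:
Computing each delay:
  i=0: min(5*3^0, 1850) = 5
  i=1: min(5*3^1, 1850) = 15
  i=2: min(5*3^2, 1850) = 45
  i=3: min(5*3^3, 1850) = 135
  i=4: min(5*3^4, 1850) = 405
  i=5: min(5*3^5, 1850) = 1215
  i=6: min(5*3^6, 1850) = 1850
  i=7: min(5*3^7, 1850) = 1850
  i=8: min(5*3^8, 1850) = 1850
  i=9: min(5*3^9, 1850) = 1850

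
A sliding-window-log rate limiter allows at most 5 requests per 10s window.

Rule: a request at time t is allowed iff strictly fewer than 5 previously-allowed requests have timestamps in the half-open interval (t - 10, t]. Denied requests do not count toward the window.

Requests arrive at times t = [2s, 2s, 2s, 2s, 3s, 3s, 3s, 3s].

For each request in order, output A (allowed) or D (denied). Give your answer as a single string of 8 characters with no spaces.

Tracking allowed requests in the window:
  req#1 t=2s: ALLOW
  req#2 t=2s: ALLOW
  req#3 t=2s: ALLOW
  req#4 t=2s: ALLOW
  req#5 t=3s: ALLOW
  req#6 t=3s: DENY
  req#7 t=3s: DENY
  req#8 t=3s: DENY

Answer: AAAAADDD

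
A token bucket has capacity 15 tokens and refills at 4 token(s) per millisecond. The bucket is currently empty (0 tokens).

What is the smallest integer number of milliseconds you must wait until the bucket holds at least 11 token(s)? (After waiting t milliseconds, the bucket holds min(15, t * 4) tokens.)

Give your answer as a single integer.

Need t * 4 >= 11, so t >= 11/4.
Smallest integer t = ceil(11/4) = 3.

Answer: 3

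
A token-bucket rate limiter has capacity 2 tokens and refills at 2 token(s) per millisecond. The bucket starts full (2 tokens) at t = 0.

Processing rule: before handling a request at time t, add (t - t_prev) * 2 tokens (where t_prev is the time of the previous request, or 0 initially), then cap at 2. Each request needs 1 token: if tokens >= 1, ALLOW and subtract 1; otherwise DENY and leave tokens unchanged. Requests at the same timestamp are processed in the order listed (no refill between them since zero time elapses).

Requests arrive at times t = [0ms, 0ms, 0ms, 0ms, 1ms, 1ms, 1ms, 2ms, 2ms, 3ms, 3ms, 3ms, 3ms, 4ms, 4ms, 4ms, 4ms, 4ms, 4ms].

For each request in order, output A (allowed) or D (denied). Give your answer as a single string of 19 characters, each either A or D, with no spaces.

Answer: AADDAADAAAADDAADDDD

Derivation:
Simulating step by step:
  req#1 t=0ms: ALLOW
  req#2 t=0ms: ALLOW
  req#3 t=0ms: DENY
  req#4 t=0ms: DENY
  req#5 t=1ms: ALLOW
  req#6 t=1ms: ALLOW
  req#7 t=1ms: DENY
  req#8 t=2ms: ALLOW
  req#9 t=2ms: ALLOW
  req#10 t=3ms: ALLOW
  req#11 t=3ms: ALLOW
  req#12 t=3ms: DENY
  req#13 t=3ms: DENY
  req#14 t=4ms: ALLOW
  req#15 t=4ms: ALLOW
  req#16 t=4ms: DENY
  req#17 t=4ms: DENY
  req#18 t=4ms: DENY
  req#19 t=4ms: DENY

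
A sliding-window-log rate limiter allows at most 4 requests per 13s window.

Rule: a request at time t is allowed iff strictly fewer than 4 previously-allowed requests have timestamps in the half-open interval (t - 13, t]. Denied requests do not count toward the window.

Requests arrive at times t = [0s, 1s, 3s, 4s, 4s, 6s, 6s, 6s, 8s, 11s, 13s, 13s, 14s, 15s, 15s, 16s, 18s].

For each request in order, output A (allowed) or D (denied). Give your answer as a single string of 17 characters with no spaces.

Answer: AAAADDDDDDADADDAA

Derivation:
Tracking allowed requests in the window:
  req#1 t=0s: ALLOW
  req#2 t=1s: ALLOW
  req#3 t=3s: ALLOW
  req#4 t=4s: ALLOW
  req#5 t=4s: DENY
  req#6 t=6s: DENY
  req#7 t=6s: DENY
  req#8 t=6s: DENY
  req#9 t=8s: DENY
  req#10 t=11s: DENY
  req#11 t=13s: ALLOW
  req#12 t=13s: DENY
  req#13 t=14s: ALLOW
  req#14 t=15s: DENY
  req#15 t=15s: DENY
  req#16 t=16s: ALLOW
  req#17 t=18s: ALLOW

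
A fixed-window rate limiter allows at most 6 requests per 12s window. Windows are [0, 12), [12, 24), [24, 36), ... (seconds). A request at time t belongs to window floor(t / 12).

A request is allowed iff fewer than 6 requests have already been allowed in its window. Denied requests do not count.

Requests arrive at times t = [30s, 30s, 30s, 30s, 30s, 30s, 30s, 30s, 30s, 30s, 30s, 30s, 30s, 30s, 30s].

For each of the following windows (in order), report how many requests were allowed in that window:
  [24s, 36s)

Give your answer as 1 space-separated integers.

Processing requests:
  req#1 t=30s (window 2): ALLOW
  req#2 t=30s (window 2): ALLOW
  req#3 t=30s (window 2): ALLOW
  req#4 t=30s (window 2): ALLOW
  req#5 t=30s (window 2): ALLOW
  req#6 t=30s (window 2): ALLOW
  req#7 t=30s (window 2): DENY
  req#8 t=30s (window 2): DENY
  req#9 t=30s (window 2): DENY
  req#10 t=30s (window 2): DENY
  req#11 t=30s (window 2): DENY
  req#12 t=30s (window 2): DENY
  req#13 t=30s (window 2): DENY
  req#14 t=30s (window 2): DENY
  req#15 t=30s (window 2): DENY

Allowed counts by window: 6

Answer: 6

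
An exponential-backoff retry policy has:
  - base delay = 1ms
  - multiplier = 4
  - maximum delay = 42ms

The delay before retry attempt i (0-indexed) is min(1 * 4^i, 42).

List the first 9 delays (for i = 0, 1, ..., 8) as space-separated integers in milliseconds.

Answer: 1 4 16 42 42 42 42 42 42

Derivation:
Computing each delay:
  i=0: min(1*4^0, 42) = 1
  i=1: min(1*4^1, 42) = 4
  i=2: min(1*4^2, 42) = 16
  i=3: min(1*4^3, 42) = 42
  i=4: min(1*4^4, 42) = 42
  i=5: min(1*4^5, 42) = 42
  i=6: min(1*4^6, 42) = 42
  i=7: min(1*4^7, 42) = 42
  i=8: min(1*4^8, 42) = 42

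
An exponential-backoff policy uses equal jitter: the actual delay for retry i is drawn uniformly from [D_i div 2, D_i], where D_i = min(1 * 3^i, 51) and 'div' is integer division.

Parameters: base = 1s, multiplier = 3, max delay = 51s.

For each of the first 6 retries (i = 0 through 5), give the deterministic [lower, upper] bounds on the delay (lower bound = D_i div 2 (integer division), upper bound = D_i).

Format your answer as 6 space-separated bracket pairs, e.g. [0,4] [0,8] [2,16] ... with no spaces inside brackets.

Answer: [0,1] [1,3] [4,9] [13,27] [25,51] [25,51]

Derivation:
Computing bounds per retry:
  i=0: D_i=min(1*3^0,51)=1, bounds=[0,1]
  i=1: D_i=min(1*3^1,51)=3, bounds=[1,3]
  i=2: D_i=min(1*3^2,51)=9, bounds=[4,9]
  i=3: D_i=min(1*3^3,51)=27, bounds=[13,27]
  i=4: D_i=min(1*3^4,51)=51, bounds=[25,51]
  i=5: D_i=min(1*3^5,51)=51, bounds=[25,51]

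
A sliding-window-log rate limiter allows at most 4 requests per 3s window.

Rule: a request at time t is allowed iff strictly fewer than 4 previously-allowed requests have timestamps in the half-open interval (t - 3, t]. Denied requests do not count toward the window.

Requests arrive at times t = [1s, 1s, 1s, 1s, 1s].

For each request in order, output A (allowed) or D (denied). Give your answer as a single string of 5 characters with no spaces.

Answer: AAAAD

Derivation:
Tracking allowed requests in the window:
  req#1 t=1s: ALLOW
  req#2 t=1s: ALLOW
  req#3 t=1s: ALLOW
  req#4 t=1s: ALLOW
  req#5 t=1s: DENY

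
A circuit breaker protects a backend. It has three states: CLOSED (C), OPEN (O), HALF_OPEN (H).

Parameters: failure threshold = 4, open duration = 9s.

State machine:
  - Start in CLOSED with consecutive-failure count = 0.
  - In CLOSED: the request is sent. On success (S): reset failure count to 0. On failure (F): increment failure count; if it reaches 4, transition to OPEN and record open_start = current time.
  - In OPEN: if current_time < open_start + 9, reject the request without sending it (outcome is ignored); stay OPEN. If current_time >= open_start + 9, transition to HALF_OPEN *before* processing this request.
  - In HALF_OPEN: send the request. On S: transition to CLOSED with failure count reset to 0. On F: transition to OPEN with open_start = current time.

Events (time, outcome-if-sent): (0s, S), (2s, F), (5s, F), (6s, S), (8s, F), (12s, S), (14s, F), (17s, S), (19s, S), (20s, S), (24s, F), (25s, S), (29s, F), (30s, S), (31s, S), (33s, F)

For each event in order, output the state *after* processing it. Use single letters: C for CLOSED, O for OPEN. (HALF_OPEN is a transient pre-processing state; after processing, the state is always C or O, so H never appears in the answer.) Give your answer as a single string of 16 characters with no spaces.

State after each event:
  event#1 t=0s outcome=S: state=CLOSED
  event#2 t=2s outcome=F: state=CLOSED
  event#3 t=5s outcome=F: state=CLOSED
  event#4 t=6s outcome=S: state=CLOSED
  event#5 t=8s outcome=F: state=CLOSED
  event#6 t=12s outcome=S: state=CLOSED
  event#7 t=14s outcome=F: state=CLOSED
  event#8 t=17s outcome=S: state=CLOSED
  event#9 t=19s outcome=S: state=CLOSED
  event#10 t=20s outcome=S: state=CLOSED
  event#11 t=24s outcome=F: state=CLOSED
  event#12 t=25s outcome=S: state=CLOSED
  event#13 t=29s outcome=F: state=CLOSED
  event#14 t=30s outcome=S: state=CLOSED
  event#15 t=31s outcome=S: state=CLOSED
  event#16 t=33s outcome=F: state=CLOSED

Answer: CCCCCCCCCCCCCCCC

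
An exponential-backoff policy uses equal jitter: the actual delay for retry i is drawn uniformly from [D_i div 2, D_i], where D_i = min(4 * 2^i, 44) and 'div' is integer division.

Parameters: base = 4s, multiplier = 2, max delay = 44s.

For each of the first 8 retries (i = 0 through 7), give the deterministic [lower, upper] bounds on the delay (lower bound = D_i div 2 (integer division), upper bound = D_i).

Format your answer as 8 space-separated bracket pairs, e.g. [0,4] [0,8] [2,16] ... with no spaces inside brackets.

Computing bounds per retry:
  i=0: D_i=min(4*2^0,44)=4, bounds=[2,4]
  i=1: D_i=min(4*2^1,44)=8, bounds=[4,8]
  i=2: D_i=min(4*2^2,44)=16, bounds=[8,16]
  i=3: D_i=min(4*2^3,44)=32, bounds=[16,32]
  i=4: D_i=min(4*2^4,44)=44, bounds=[22,44]
  i=5: D_i=min(4*2^5,44)=44, bounds=[22,44]
  i=6: D_i=min(4*2^6,44)=44, bounds=[22,44]
  i=7: D_i=min(4*2^7,44)=44, bounds=[22,44]

Answer: [2,4] [4,8] [8,16] [16,32] [22,44] [22,44] [22,44] [22,44]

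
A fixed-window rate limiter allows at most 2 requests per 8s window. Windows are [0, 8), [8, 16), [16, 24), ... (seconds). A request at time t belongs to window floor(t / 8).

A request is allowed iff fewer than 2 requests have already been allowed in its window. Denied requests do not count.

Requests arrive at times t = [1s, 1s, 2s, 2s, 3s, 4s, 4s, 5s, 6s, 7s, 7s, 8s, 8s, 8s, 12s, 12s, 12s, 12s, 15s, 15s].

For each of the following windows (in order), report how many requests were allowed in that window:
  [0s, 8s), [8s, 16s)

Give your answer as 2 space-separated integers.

Processing requests:
  req#1 t=1s (window 0): ALLOW
  req#2 t=1s (window 0): ALLOW
  req#3 t=2s (window 0): DENY
  req#4 t=2s (window 0): DENY
  req#5 t=3s (window 0): DENY
  req#6 t=4s (window 0): DENY
  req#7 t=4s (window 0): DENY
  req#8 t=5s (window 0): DENY
  req#9 t=6s (window 0): DENY
  req#10 t=7s (window 0): DENY
  req#11 t=7s (window 0): DENY
  req#12 t=8s (window 1): ALLOW
  req#13 t=8s (window 1): ALLOW
  req#14 t=8s (window 1): DENY
  req#15 t=12s (window 1): DENY
  req#16 t=12s (window 1): DENY
  req#17 t=12s (window 1): DENY
  req#18 t=12s (window 1): DENY
  req#19 t=15s (window 1): DENY
  req#20 t=15s (window 1): DENY

Allowed counts by window: 2 2

Answer: 2 2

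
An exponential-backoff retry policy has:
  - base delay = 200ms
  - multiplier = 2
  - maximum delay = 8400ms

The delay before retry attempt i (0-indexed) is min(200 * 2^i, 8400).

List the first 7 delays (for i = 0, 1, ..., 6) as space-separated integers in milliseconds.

Answer: 200 400 800 1600 3200 6400 8400

Derivation:
Computing each delay:
  i=0: min(200*2^0, 8400) = 200
  i=1: min(200*2^1, 8400) = 400
  i=2: min(200*2^2, 8400) = 800
  i=3: min(200*2^3, 8400) = 1600
  i=4: min(200*2^4, 8400) = 3200
  i=5: min(200*2^5, 8400) = 6400
  i=6: min(200*2^6, 8400) = 8400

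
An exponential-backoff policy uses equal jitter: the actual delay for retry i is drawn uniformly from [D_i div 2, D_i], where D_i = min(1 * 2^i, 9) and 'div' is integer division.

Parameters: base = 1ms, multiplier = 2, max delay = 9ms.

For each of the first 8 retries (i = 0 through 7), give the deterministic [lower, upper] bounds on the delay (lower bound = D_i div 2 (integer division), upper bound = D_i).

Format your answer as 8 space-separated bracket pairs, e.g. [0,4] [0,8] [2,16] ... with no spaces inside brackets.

Computing bounds per retry:
  i=0: D_i=min(1*2^0,9)=1, bounds=[0,1]
  i=1: D_i=min(1*2^1,9)=2, bounds=[1,2]
  i=2: D_i=min(1*2^2,9)=4, bounds=[2,4]
  i=3: D_i=min(1*2^3,9)=8, bounds=[4,8]
  i=4: D_i=min(1*2^4,9)=9, bounds=[4,9]
  i=5: D_i=min(1*2^5,9)=9, bounds=[4,9]
  i=6: D_i=min(1*2^6,9)=9, bounds=[4,9]
  i=7: D_i=min(1*2^7,9)=9, bounds=[4,9]

Answer: [0,1] [1,2] [2,4] [4,8] [4,9] [4,9] [4,9] [4,9]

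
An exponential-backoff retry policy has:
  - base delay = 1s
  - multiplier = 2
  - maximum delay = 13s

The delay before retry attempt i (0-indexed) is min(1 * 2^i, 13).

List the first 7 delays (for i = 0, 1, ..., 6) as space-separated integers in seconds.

Computing each delay:
  i=0: min(1*2^0, 13) = 1
  i=1: min(1*2^1, 13) = 2
  i=2: min(1*2^2, 13) = 4
  i=3: min(1*2^3, 13) = 8
  i=4: min(1*2^4, 13) = 13
  i=5: min(1*2^5, 13) = 13
  i=6: min(1*2^6, 13) = 13

Answer: 1 2 4 8 13 13 13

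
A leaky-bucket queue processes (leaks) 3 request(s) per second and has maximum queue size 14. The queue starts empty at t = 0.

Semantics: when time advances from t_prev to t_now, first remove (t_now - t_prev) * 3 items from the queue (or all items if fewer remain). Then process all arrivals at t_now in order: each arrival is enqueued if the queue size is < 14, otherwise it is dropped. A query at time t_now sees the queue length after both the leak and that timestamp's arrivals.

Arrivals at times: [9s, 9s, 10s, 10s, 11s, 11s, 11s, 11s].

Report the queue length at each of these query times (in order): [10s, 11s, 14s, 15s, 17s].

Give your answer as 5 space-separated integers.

Answer: 2 4 0 0 0

Derivation:
Queue lengths at query times:
  query t=10s: backlog = 2
  query t=11s: backlog = 4
  query t=14s: backlog = 0
  query t=15s: backlog = 0
  query t=17s: backlog = 0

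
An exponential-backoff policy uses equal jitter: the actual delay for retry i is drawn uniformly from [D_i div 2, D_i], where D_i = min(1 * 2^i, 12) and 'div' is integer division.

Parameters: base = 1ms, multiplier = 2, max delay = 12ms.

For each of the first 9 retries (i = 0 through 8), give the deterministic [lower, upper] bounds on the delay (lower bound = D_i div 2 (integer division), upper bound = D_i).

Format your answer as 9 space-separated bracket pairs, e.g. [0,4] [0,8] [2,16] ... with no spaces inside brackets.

Answer: [0,1] [1,2] [2,4] [4,8] [6,12] [6,12] [6,12] [6,12] [6,12]

Derivation:
Computing bounds per retry:
  i=0: D_i=min(1*2^0,12)=1, bounds=[0,1]
  i=1: D_i=min(1*2^1,12)=2, bounds=[1,2]
  i=2: D_i=min(1*2^2,12)=4, bounds=[2,4]
  i=3: D_i=min(1*2^3,12)=8, bounds=[4,8]
  i=4: D_i=min(1*2^4,12)=12, bounds=[6,12]
  i=5: D_i=min(1*2^5,12)=12, bounds=[6,12]
  i=6: D_i=min(1*2^6,12)=12, bounds=[6,12]
  i=7: D_i=min(1*2^7,12)=12, bounds=[6,12]
  i=8: D_i=min(1*2^8,12)=12, bounds=[6,12]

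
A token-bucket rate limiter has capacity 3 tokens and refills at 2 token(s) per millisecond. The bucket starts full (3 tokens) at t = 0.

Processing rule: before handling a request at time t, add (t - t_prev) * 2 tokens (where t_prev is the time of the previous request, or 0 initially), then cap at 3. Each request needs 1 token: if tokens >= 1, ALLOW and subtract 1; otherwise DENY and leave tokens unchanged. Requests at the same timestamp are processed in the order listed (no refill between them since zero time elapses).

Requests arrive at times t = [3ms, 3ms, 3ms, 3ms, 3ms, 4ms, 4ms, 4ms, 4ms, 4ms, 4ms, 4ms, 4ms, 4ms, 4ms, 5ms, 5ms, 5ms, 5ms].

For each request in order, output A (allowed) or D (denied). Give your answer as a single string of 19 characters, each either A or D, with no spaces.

Answer: AAADDAADDDDDDDDAADD

Derivation:
Simulating step by step:
  req#1 t=3ms: ALLOW
  req#2 t=3ms: ALLOW
  req#3 t=3ms: ALLOW
  req#4 t=3ms: DENY
  req#5 t=3ms: DENY
  req#6 t=4ms: ALLOW
  req#7 t=4ms: ALLOW
  req#8 t=4ms: DENY
  req#9 t=4ms: DENY
  req#10 t=4ms: DENY
  req#11 t=4ms: DENY
  req#12 t=4ms: DENY
  req#13 t=4ms: DENY
  req#14 t=4ms: DENY
  req#15 t=4ms: DENY
  req#16 t=5ms: ALLOW
  req#17 t=5ms: ALLOW
  req#18 t=5ms: DENY
  req#19 t=5ms: DENY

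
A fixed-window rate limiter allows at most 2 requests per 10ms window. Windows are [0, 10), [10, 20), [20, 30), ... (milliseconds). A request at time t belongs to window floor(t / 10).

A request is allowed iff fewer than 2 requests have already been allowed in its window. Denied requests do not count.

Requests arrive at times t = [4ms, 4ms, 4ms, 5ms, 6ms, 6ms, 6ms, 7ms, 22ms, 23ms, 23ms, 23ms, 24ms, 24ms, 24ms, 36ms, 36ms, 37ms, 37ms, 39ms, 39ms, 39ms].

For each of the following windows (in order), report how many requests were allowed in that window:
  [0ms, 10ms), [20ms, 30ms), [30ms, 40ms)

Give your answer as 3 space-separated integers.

Processing requests:
  req#1 t=4ms (window 0): ALLOW
  req#2 t=4ms (window 0): ALLOW
  req#3 t=4ms (window 0): DENY
  req#4 t=5ms (window 0): DENY
  req#5 t=6ms (window 0): DENY
  req#6 t=6ms (window 0): DENY
  req#7 t=6ms (window 0): DENY
  req#8 t=7ms (window 0): DENY
  req#9 t=22ms (window 2): ALLOW
  req#10 t=23ms (window 2): ALLOW
  req#11 t=23ms (window 2): DENY
  req#12 t=23ms (window 2): DENY
  req#13 t=24ms (window 2): DENY
  req#14 t=24ms (window 2): DENY
  req#15 t=24ms (window 2): DENY
  req#16 t=36ms (window 3): ALLOW
  req#17 t=36ms (window 3): ALLOW
  req#18 t=37ms (window 3): DENY
  req#19 t=37ms (window 3): DENY
  req#20 t=39ms (window 3): DENY
  req#21 t=39ms (window 3): DENY
  req#22 t=39ms (window 3): DENY

Allowed counts by window: 2 2 2

Answer: 2 2 2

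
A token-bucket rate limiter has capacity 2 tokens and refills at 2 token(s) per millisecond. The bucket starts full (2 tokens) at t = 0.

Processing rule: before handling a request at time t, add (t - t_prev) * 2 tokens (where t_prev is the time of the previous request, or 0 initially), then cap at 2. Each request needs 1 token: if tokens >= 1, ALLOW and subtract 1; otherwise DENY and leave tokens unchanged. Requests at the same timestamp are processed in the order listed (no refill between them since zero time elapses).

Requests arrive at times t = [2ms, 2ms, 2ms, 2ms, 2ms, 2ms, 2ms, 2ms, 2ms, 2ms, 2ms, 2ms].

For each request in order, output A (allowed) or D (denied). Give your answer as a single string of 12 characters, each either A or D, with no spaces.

Simulating step by step:
  req#1 t=2ms: ALLOW
  req#2 t=2ms: ALLOW
  req#3 t=2ms: DENY
  req#4 t=2ms: DENY
  req#5 t=2ms: DENY
  req#6 t=2ms: DENY
  req#7 t=2ms: DENY
  req#8 t=2ms: DENY
  req#9 t=2ms: DENY
  req#10 t=2ms: DENY
  req#11 t=2ms: DENY
  req#12 t=2ms: DENY

Answer: AADDDDDDDDDD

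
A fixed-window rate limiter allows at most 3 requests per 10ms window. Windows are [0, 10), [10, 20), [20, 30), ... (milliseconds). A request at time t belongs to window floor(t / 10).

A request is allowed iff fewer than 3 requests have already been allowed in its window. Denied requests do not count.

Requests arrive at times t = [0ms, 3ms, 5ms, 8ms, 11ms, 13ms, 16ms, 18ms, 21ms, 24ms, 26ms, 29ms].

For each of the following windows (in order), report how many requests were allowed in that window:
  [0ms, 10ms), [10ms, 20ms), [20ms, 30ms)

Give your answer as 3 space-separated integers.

Processing requests:
  req#1 t=0ms (window 0): ALLOW
  req#2 t=3ms (window 0): ALLOW
  req#3 t=5ms (window 0): ALLOW
  req#4 t=8ms (window 0): DENY
  req#5 t=11ms (window 1): ALLOW
  req#6 t=13ms (window 1): ALLOW
  req#7 t=16ms (window 1): ALLOW
  req#8 t=18ms (window 1): DENY
  req#9 t=21ms (window 2): ALLOW
  req#10 t=24ms (window 2): ALLOW
  req#11 t=26ms (window 2): ALLOW
  req#12 t=29ms (window 2): DENY

Allowed counts by window: 3 3 3

Answer: 3 3 3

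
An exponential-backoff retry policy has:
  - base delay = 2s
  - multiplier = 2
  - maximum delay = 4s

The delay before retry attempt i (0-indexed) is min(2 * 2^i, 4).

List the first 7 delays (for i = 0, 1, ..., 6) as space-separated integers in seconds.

Answer: 2 4 4 4 4 4 4

Derivation:
Computing each delay:
  i=0: min(2*2^0, 4) = 2
  i=1: min(2*2^1, 4) = 4
  i=2: min(2*2^2, 4) = 4
  i=3: min(2*2^3, 4) = 4
  i=4: min(2*2^4, 4) = 4
  i=5: min(2*2^5, 4) = 4
  i=6: min(2*2^6, 4) = 4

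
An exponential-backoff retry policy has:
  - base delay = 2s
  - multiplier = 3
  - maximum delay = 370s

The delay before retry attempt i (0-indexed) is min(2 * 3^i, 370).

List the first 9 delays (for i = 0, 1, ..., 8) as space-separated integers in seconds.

Computing each delay:
  i=0: min(2*3^0, 370) = 2
  i=1: min(2*3^1, 370) = 6
  i=2: min(2*3^2, 370) = 18
  i=3: min(2*3^3, 370) = 54
  i=4: min(2*3^4, 370) = 162
  i=5: min(2*3^5, 370) = 370
  i=6: min(2*3^6, 370) = 370
  i=7: min(2*3^7, 370) = 370
  i=8: min(2*3^8, 370) = 370

Answer: 2 6 18 54 162 370 370 370 370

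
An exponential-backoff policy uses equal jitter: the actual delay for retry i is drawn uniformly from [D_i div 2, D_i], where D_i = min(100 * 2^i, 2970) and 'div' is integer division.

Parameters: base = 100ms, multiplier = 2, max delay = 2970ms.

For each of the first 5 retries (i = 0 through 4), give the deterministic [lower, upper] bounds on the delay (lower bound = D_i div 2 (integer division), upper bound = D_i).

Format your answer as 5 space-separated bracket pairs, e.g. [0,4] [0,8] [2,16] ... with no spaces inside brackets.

Answer: [50,100] [100,200] [200,400] [400,800] [800,1600]

Derivation:
Computing bounds per retry:
  i=0: D_i=min(100*2^0,2970)=100, bounds=[50,100]
  i=1: D_i=min(100*2^1,2970)=200, bounds=[100,200]
  i=2: D_i=min(100*2^2,2970)=400, bounds=[200,400]
  i=3: D_i=min(100*2^3,2970)=800, bounds=[400,800]
  i=4: D_i=min(100*2^4,2970)=1600, bounds=[800,1600]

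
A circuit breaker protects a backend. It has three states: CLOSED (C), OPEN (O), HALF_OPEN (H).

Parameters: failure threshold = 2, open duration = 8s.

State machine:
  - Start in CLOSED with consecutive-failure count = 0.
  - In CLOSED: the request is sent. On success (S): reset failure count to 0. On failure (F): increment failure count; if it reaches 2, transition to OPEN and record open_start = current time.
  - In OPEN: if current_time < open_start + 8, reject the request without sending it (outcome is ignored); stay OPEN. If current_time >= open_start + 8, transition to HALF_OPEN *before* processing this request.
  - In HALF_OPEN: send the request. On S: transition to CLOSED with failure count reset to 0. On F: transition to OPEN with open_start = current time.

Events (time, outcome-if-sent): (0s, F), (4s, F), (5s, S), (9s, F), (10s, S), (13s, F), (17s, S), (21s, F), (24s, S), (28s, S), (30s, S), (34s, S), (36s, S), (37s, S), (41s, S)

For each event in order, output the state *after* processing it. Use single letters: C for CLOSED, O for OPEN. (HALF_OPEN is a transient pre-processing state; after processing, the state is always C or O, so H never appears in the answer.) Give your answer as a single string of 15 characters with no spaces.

State after each event:
  event#1 t=0s outcome=F: state=CLOSED
  event#2 t=4s outcome=F: state=OPEN
  event#3 t=5s outcome=S: state=OPEN
  event#4 t=9s outcome=F: state=OPEN
  event#5 t=10s outcome=S: state=OPEN
  event#6 t=13s outcome=F: state=OPEN
  event#7 t=17s outcome=S: state=OPEN
  event#8 t=21s outcome=F: state=OPEN
  event#9 t=24s outcome=S: state=OPEN
  event#10 t=28s outcome=S: state=OPEN
  event#11 t=30s outcome=S: state=CLOSED
  event#12 t=34s outcome=S: state=CLOSED
  event#13 t=36s outcome=S: state=CLOSED
  event#14 t=37s outcome=S: state=CLOSED
  event#15 t=41s outcome=S: state=CLOSED

Answer: COOOOOOOOOCCCCC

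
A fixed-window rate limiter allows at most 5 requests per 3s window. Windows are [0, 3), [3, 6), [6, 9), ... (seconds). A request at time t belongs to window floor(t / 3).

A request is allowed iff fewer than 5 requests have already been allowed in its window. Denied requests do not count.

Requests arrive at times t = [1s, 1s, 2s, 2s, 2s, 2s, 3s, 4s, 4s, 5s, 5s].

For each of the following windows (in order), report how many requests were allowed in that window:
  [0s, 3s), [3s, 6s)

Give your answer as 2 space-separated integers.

Processing requests:
  req#1 t=1s (window 0): ALLOW
  req#2 t=1s (window 0): ALLOW
  req#3 t=2s (window 0): ALLOW
  req#4 t=2s (window 0): ALLOW
  req#5 t=2s (window 0): ALLOW
  req#6 t=2s (window 0): DENY
  req#7 t=3s (window 1): ALLOW
  req#8 t=4s (window 1): ALLOW
  req#9 t=4s (window 1): ALLOW
  req#10 t=5s (window 1): ALLOW
  req#11 t=5s (window 1): ALLOW

Allowed counts by window: 5 5

Answer: 5 5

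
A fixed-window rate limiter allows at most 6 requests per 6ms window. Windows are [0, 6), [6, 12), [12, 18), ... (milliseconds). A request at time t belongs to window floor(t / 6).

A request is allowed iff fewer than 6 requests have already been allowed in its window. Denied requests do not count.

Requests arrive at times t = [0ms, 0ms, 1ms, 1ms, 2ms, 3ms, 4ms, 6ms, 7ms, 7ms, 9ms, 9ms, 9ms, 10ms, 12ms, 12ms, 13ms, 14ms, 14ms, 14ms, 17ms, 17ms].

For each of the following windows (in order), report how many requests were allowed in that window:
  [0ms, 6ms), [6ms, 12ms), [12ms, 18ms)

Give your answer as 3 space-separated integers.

Answer: 6 6 6

Derivation:
Processing requests:
  req#1 t=0ms (window 0): ALLOW
  req#2 t=0ms (window 0): ALLOW
  req#3 t=1ms (window 0): ALLOW
  req#4 t=1ms (window 0): ALLOW
  req#5 t=2ms (window 0): ALLOW
  req#6 t=3ms (window 0): ALLOW
  req#7 t=4ms (window 0): DENY
  req#8 t=6ms (window 1): ALLOW
  req#9 t=7ms (window 1): ALLOW
  req#10 t=7ms (window 1): ALLOW
  req#11 t=9ms (window 1): ALLOW
  req#12 t=9ms (window 1): ALLOW
  req#13 t=9ms (window 1): ALLOW
  req#14 t=10ms (window 1): DENY
  req#15 t=12ms (window 2): ALLOW
  req#16 t=12ms (window 2): ALLOW
  req#17 t=13ms (window 2): ALLOW
  req#18 t=14ms (window 2): ALLOW
  req#19 t=14ms (window 2): ALLOW
  req#20 t=14ms (window 2): ALLOW
  req#21 t=17ms (window 2): DENY
  req#22 t=17ms (window 2): DENY

Allowed counts by window: 6 6 6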